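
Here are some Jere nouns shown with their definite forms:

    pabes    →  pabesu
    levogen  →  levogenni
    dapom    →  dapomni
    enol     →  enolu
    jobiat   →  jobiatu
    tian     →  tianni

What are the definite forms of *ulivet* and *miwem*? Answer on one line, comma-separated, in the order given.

The alternation tracks the final consonant of the stem — -ni when the stem ends in a nasal (*levogen*, *dapom*, *tian*); -u when the stem ends in a non-nasal consonant (*pabes*, *enol*, *jobiat*).
*ulivet* — final consonant /t/ (non-nasal) → -u → *ulivetu*.
The final consonant of *miwem* is /m/, which is a nasal, so the suffix is -ni, giving *miwemni*.

ulivetu, miwemni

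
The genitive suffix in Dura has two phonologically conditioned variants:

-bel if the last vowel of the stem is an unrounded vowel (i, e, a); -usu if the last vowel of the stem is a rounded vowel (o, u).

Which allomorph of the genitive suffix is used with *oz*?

*oz* — last vowel /o/ (a rounded vowel) → -usu.

-usu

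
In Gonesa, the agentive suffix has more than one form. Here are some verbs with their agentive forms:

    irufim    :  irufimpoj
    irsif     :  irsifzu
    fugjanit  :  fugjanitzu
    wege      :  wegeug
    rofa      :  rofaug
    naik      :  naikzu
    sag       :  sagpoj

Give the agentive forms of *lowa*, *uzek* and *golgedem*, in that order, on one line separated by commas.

lowaug, uzekzu, golgedempoj

The alternation tracks the final sound of the stem — -zu when the stem ends in a voiceless consonant (*irsif*, *fugjanit*, *naik*); -poj when the stem ends in a voiced consonant (*irufim*, *sag*); -ug when the stem ends in a vowel (*wege*, *rofa*).
*lowa* — final sound /a/ (a vowel) → -ug → *lowaug*.
*uzek*: final sound = /k/, a voiceless consonant → -zu → *uzekzu*.
The final sound of *golgedem* is /m/, which is a voiced consonant, so the suffix is -poj, giving *golgedempoj*.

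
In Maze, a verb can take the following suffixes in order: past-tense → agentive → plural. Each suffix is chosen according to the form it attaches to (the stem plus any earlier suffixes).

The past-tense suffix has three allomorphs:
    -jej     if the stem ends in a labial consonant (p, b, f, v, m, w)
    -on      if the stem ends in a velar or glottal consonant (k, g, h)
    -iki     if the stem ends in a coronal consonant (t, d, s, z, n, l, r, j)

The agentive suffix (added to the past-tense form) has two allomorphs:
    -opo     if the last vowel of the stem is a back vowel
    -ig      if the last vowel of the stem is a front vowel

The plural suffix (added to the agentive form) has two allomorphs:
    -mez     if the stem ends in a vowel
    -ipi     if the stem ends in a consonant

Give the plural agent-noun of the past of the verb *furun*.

furunikiigipi

The final consonant of *furun* is /n/, which is coronal, so the past-tense suffix is -iki, giving *furuniki*.
Since the last vowel of the past-tense form *furuniki* is /i/ (a front vowel), it takes -ig, giving *furunikiig*.
Since the final sound of the agentive form *furunikiig* is /g/ (a consonant), it takes -ipi, giving *furunikiigipi*.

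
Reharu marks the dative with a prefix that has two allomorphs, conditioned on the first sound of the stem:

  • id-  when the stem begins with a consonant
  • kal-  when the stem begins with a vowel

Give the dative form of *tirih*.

idtirih

*tirih*: first sound = /t/, a consonant → id- → *idtirih*.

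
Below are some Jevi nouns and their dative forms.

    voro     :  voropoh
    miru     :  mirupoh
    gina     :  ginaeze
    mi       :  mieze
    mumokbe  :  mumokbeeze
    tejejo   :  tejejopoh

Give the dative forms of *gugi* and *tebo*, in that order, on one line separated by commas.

gugieze, tebopoh

Looking at the last vowel of each stem: -poh when the last vowel of the stem is a rounded vowel (*voro*, *miru*, *tejejo*); -eze when the last vowel of the stem is an unrounded vowel (*gina*, *mi*, *mumokbe*).
Since the last vowel of *gugi* is /i/ (an unrounded vowel), it takes -eze, giving *gugieze*.
*tebo* — last vowel /o/ (a rounded vowel) → -poh → *tebopoh*.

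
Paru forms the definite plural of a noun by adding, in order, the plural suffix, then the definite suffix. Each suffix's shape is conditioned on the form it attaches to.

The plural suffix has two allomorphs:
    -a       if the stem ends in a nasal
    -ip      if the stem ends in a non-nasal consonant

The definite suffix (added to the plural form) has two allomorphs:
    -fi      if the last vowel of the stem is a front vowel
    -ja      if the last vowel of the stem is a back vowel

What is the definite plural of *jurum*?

Since the final consonant of *jurum* is /m/ (a nasal), it takes -a, giving *juruma*.
The last vowel of the plural form *juruma* is /a/, which is a back vowel, so the definite suffix is -ja, giving *jurumaja*.

jurumaja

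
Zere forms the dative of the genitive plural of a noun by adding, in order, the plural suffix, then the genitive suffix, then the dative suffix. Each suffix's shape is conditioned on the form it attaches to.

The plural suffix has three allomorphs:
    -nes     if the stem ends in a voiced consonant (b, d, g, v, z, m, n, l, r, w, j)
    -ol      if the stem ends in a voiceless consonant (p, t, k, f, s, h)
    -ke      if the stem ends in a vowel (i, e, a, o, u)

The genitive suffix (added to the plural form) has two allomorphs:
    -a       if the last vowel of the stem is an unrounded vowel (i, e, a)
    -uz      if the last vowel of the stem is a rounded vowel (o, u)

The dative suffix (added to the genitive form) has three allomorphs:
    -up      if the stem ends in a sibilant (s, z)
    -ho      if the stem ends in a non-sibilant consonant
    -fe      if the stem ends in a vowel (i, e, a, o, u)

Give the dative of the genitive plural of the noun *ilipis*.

*ilipis* — final sound /s/ (a voiceless consonant) → -ol → *ilipisol*.
Since the last vowel of the plural form *ilipisol* is /o/ (a rounded vowel), it takes -uz, giving *ilipisoluz*.
The genitive form *ilipisoluz*: final sound = /z/, a sibilant → -up → *ilipisoluzup*.

ilipisoluzup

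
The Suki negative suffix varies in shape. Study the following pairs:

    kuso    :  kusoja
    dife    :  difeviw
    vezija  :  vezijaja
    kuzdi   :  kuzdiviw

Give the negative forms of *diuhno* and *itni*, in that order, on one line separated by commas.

The suffix is conditioned by the last vowel: -viw when the last vowel of the stem is a front vowel (*dife*, *kuzdi*); -ja when the last vowel of the stem is a back vowel (*kuso*, *vezija*).
*diuhno* — last vowel /o/ (a back vowel) → -ja → *diuhnoja*.
The last vowel of *itni* is /i/, which is a front vowel, so the suffix is -viw, giving *itniviw*.

diuhnoja, itniviw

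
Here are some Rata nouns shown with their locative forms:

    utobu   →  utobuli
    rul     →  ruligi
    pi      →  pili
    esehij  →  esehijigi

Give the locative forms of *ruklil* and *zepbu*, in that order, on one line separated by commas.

rukliligi, zepbuli

Looking at the final sound of each stem: -igi when the stem ends in a consonant (*rul*, *esehij*); -li when the stem ends in a vowel (*utobu*, *pi*).
*ruklil* — final sound /l/ (a consonant) → -igi → *rukliligi*.
*zepbu* — final sound /u/ (a vowel) → -li → *zepbuli*.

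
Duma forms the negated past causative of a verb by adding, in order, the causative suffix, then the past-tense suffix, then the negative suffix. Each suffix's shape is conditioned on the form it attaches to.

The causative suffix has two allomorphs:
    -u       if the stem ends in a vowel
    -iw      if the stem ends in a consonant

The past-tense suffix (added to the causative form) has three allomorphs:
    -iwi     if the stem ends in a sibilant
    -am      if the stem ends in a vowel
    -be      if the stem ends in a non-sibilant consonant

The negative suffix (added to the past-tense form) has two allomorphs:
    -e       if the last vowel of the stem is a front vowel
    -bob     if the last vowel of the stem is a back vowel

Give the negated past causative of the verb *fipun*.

fipuniwbee

Since the final sound of *fipun* is /n/ (a consonant), it takes -iw, giving *fipuniw*.
Since the final sound of the causative form *fipuniw* is /w/ (a non-sibilant consonant), it takes -be, giving *fipuniwbe*.
The last vowel of the past-tense form *fipuniwbe* is /e/, which is a front vowel, so the negative suffix is -e, giving *fipuniwbee*.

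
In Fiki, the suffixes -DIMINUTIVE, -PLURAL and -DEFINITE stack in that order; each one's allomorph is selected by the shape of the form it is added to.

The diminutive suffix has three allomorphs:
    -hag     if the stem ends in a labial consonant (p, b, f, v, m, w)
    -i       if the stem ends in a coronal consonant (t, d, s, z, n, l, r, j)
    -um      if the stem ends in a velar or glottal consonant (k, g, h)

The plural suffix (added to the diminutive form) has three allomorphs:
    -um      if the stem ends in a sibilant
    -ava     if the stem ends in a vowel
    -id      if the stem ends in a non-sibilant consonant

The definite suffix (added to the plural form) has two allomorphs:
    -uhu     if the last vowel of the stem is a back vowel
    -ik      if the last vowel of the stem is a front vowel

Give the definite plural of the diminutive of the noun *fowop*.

fowophagidik

The final consonant of *fowop* is /p/, which is labial, so the diminutive suffix is -hag, giving *fowophag*.
The final sound of the diminutive form *fowophag* is /g/, which is a non-sibilant consonant, so the plural suffix is -id, giving *fowophagid*.
Since the last vowel of the plural form *fowophagid* is /i/ (a front vowel), it takes -ik, giving *fowophagidik*.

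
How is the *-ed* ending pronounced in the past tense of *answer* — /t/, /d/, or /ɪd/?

The stem *answer* ends in a voiced sound other than /d/.
The -ed suffix is realized as /ɪd/ after /t, d/; as /t/ after other voiceless consonants; and as /d/ after other voiced sounds.
So -ed on *answer* is pronounced /d/.

/d/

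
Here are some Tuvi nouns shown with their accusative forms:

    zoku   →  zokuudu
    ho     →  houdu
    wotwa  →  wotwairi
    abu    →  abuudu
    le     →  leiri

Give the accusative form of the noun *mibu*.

mibuudu

The alternation tracks the last vowel of the stem — -udu when the last vowel of the stem is a rounded vowel (*zoku*, *ho*, *abu*); -iri when the last vowel of the stem is an unrounded vowel (*wotwa*, *le*).
Since the last vowel of *mibu* is /u/ (a rounded vowel), it takes -udu, giving *mibuudu*.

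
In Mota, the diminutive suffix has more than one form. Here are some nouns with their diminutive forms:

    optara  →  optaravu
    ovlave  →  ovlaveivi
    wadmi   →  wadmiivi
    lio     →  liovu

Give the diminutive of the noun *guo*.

The suffix is conditioned by the last vowel: -ivi when the last vowel of the stem is a front vowel (*ovlave*, *wadmi*); -vu when the last vowel of the stem is a back vowel (*optara*, *lio*).
The last vowel of *guo* is /o/, which is a back vowel, so the suffix is -vu, giving *guovu*.

guovu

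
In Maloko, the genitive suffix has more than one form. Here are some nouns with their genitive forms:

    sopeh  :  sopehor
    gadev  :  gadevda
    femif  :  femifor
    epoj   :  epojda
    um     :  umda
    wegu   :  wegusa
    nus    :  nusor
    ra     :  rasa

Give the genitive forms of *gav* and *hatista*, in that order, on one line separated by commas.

gavda, hatistasa

The suffix is conditioned by the final sound: -or when the stem ends in a voiceless consonant (*sopeh*, *femif*, *nus*); -da when the stem ends in a voiced consonant (*gadev*, *epoj*, *um*); -sa when the stem ends in a vowel (*wegu*, *ra*).
*gav* — final sound /v/ (a voiced consonant) → -da → *gavda*.
The final sound of *hatista* is /a/, which is a vowel, so the suffix is -sa, giving *hatistasa*.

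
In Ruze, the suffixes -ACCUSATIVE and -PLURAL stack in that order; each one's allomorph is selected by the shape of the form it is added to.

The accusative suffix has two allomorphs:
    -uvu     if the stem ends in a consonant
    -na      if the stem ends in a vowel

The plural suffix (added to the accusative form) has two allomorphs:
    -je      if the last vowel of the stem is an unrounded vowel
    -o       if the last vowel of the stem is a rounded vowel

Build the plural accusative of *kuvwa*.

kuvwanaje

Since the final sound of *kuvwa* is /a/ (a vowel), it takes -na, giving *kuvwana*.
Since the last vowel of the accusative form *kuvwana* is /a/ (an unrounded vowel), it takes -je, giving *kuvwanaje*.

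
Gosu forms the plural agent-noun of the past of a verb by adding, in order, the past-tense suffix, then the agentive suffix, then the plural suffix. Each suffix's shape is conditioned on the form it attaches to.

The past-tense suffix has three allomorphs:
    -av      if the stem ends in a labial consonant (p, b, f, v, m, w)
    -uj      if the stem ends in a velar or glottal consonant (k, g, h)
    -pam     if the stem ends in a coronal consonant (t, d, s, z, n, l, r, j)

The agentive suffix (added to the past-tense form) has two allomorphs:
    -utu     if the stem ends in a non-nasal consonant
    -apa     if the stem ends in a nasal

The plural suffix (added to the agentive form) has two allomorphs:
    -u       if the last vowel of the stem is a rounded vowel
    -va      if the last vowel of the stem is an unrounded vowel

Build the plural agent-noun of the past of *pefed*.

*pefed*: final consonant = /d/, coronal → -pam → *pefedpam*.
Since the final consonant of the past-tense form *pefedpam* is /m/ (a nasal), it takes -apa, giving *pefedpamapa*.
The agentive form *pefedpamapa*: last vowel = /a/, an unrounded vowel → -va → *pefedpamapava*.

pefedpamapava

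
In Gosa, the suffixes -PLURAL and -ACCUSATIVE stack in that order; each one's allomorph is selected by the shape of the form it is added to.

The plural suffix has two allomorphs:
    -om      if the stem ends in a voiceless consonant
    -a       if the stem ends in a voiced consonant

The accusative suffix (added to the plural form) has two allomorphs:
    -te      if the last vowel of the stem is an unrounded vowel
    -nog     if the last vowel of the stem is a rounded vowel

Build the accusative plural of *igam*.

The final consonant of *igam* is /m/, which is voiced, so the plural suffix is -a, giving *igama*.
Since the last vowel of the plural form *igama* is /a/ (an unrounded vowel), it takes -te, giving *igamate*.

igamate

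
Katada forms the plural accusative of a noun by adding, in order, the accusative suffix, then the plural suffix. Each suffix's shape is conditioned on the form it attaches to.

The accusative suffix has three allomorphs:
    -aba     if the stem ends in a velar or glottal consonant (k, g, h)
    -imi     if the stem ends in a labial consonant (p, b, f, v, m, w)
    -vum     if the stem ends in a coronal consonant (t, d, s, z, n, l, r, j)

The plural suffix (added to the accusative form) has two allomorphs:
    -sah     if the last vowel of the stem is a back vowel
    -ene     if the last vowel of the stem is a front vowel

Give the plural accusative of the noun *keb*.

kebimiene

Since the final consonant of *keb* is /b/ (labial), it takes -imi, giving *kebimi*.
Since the last vowel of the accusative form *kebimi* is /i/ (a front vowel), it takes -ene, giving *kebimiene*.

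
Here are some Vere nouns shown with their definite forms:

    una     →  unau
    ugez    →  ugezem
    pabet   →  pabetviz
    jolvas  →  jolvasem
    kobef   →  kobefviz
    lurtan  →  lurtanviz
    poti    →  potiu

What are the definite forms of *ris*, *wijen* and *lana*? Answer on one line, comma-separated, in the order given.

The pattern is sibilance of the final sound: -em when the stem ends in a sibilant (*ugez*, *jolvas*); -viz when the stem ends in a non-sibilant consonant (*pabet*, *kobef*, *lurtan*); -u when the stem ends in a vowel (*una*, *poti*).
*ris*: final sound = /s/, a sibilant → -em → *risem*.
The final sound of *wijen* is /n/, which is a non-sibilant consonant, so the suffix is -viz, giving *wijenviz*.
The final sound of *lana* is /a/, which is a vowel, so the suffix is -u, giving *lanau*.

risem, wijenviz, lanau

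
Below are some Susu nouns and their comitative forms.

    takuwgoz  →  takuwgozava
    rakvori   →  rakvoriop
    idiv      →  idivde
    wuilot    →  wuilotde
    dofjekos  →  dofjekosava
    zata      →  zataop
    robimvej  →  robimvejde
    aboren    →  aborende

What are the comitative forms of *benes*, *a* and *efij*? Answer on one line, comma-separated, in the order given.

benesava, aop, efijde

Looking at the final sound of each stem: -ava when the stem ends in a sibilant (*takuwgoz*, *dofjekos*); -de when the stem ends in a non-sibilant consonant (*idiv*, *wuilot*, *robimvej*, *aboren*); -op when the stem ends in a vowel (*rakvori*, *zata*).
*benes*: final sound = /s/, a sibilant → -ava → *benesava*.
Since the final sound of *a* is /a/ (a vowel), it takes -op, giving *aop*.
*efij*: final sound = /j/, a non-sibilant consonant → -de → *efijde*.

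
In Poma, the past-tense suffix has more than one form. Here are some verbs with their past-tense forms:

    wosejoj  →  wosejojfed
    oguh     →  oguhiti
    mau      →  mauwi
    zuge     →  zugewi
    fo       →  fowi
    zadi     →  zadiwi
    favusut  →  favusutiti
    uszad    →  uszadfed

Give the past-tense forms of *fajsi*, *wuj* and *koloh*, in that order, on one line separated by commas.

fajsiwi, wujfed, kolohiti

Looking at the final sound of each stem: -iti when the stem ends in a voiceless consonant (*oguh*, *favusut*); -fed when the stem ends in a voiced consonant (*wosejoj*, *uszad*); -wi when the stem ends in a vowel (*mau*, *zuge*, *fo*, *zadi*).
The final sound of *fajsi* is /i/, which is a vowel, so the suffix is -wi, giving *fajsiwi*.
*wuj* — final sound /j/ (a voiced consonant) → -fed → *wujfed*.
*koloh*: final sound = /h/, a voiceless consonant → -iti → *kolohiti*.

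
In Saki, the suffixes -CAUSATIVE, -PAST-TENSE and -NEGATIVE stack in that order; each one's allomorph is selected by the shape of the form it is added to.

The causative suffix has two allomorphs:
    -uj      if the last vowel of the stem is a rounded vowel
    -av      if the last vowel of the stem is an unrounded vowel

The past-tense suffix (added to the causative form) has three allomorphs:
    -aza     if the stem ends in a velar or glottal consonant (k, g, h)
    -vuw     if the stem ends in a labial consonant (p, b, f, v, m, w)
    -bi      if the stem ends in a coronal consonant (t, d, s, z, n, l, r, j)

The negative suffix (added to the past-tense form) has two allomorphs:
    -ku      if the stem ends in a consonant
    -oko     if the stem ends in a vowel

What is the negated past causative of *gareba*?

garebaavvuwku

Since the last vowel of *gareba* is /a/ (an unrounded vowel), it takes -av, giving *garebaav*.
The causative form *garebaav* — final consonant /v/ (labial) → -vuw → *garebaavvuw*.
Since the final sound of the past-tense form *garebaavvuw* is /w/ (a consonant), it takes -ku, giving *garebaavvuwku*.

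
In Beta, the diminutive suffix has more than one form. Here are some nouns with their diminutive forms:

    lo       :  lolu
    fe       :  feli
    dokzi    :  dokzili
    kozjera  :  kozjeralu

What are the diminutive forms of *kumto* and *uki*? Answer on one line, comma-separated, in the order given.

kumtolu, ukili

Looking at the last vowel of each stem: -li when the last vowel of the stem is a front vowel (*fe*, *dokzi*); -lu when the last vowel of the stem is a back vowel (*lo*, *kozjera*).
*kumto*: last vowel = /o/, a back vowel → -lu → *kumtolu*.
*uki* — last vowel /i/ (a front vowel) → -li → *ukili*.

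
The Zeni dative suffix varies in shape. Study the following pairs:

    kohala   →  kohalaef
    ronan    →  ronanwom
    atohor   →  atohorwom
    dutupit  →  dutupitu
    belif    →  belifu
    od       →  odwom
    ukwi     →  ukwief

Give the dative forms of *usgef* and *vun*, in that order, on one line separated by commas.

The pattern is voicing of the final sound: -u when the stem ends in a voiceless consonant (*dutupit*, *belif*); -wom when the stem ends in a voiced consonant (*ronan*, *atohor*, *od*); -ef when the stem ends in a vowel (*kohala*, *ukwi*).
*usgef* — final sound /f/ (a voiceless consonant) → -u → *usgefu*.
*vun*: final sound = /n/, a voiced consonant → -wom → *vunwom*.

usgefu, vunwom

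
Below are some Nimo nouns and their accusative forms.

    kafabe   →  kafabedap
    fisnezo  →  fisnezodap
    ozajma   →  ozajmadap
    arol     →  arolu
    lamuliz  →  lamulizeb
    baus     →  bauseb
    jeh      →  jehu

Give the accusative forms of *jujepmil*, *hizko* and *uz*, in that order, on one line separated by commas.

jujepmilu, hizkodap, uzeb

The pattern is sibilance of the final sound: -eb when the stem ends in a sibilant (*lamuliz*, *baus*); -u when the stem ends in a non-sibilant consonant (*arol*, *jeh*); -dap when the stem ends in a vowel (*kafabe*, *fisnezo*, *ozajma*).
Since the final sound of *jujepmil* is /l/ (a non-sibilant consonant), it takes -u, giving *jujepmilu*.
*hizko*: final sound = /o/, a vowel → -dap → *hizkodap*.
Since the final sound of *uz* is /z/ (a sibilant), it takes -eb, giving *uzeb*.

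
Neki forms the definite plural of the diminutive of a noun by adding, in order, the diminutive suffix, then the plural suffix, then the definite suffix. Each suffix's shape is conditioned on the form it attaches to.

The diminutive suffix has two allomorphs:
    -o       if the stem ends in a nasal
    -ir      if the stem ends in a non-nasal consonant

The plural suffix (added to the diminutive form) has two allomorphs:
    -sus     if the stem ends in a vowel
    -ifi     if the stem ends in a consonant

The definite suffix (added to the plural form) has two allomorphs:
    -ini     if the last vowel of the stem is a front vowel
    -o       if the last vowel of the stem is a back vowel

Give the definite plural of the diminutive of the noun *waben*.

wabenosuso

*waben*: final consonant = /n/, a nasal → -o → *wabeno*.
The diminutive form *wabeno* — final sound /o/ (a vowel) → -sus → *wabenosus*.
The plural form *wabenosus* — last vowel /u/ (a back vowel) → -o → *wabenosuso*.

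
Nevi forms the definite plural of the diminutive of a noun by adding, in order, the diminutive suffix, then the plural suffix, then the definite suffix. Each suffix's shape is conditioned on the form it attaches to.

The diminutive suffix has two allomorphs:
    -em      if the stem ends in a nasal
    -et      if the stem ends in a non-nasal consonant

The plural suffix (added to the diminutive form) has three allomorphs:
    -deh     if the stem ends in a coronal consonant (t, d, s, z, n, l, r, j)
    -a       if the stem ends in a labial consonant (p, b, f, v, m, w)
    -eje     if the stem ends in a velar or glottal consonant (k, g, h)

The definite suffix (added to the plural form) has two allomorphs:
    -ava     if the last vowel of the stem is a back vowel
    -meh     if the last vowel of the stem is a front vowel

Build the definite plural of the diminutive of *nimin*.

niminemaava

*nimin* — final consonant /n/ (a nasal) → -em → *niminem*.
The diminutive form *niminem* — final consonant /m/ (labial) → -a → *niminema*.
The last vowel of the plural form *niminema* is /a/, which is a back vowel, so the definite suffix is -ava, giving *niminemaava*.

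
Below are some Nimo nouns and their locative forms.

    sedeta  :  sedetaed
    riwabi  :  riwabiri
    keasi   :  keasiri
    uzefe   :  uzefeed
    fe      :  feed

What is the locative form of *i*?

iri

The suffix is conditioned by the last vowel: -ri when the last vowel of the stem is a high vowel (*riwabi*, *keasi*); -ed when the last vowel of the stem is a non-high vowel (*sedeta*, *uzefe*, *fe*).
Since the last vowel of *i* is /i/ (a high vowel), it takes -ri, giving *iri*.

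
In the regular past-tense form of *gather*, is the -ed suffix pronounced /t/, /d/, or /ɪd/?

/d/

The stem *gather* ends in a voiced sound other than /d/.
The -ed suffix is realized as /ɪd/ after /t, d/; as /t/ after other voiceless consonants; and as /d/ after other voiced sounds.
So -ed on *gather* is pronounced /d/.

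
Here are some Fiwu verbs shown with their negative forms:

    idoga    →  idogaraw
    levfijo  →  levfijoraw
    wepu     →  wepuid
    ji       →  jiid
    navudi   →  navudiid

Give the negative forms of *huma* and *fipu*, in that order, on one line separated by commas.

The suffix is conditioned by the last vowel: -id when the last vowel of the stem is a high vowel (*wepu*, *ji*, *navudi*); -raw when the last vowel of the stem is a non-high vowel (*idoga*, *levfijo*).
Since the last vowel of *huma* is /a/ (a non-high vowel), it takes -raw, giving *humaraw*.
Since the last vowel of *fipu* is /u/ (a high vowel), it takes -id, giving *fipuid*.

humaraw, fipuid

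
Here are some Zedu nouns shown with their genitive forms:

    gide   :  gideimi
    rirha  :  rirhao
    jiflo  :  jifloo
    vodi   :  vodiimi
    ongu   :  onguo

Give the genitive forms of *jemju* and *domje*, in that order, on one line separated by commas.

The alternation tracks the last vowel of the stem — -imi when the last vowel of the stem is a front vowel (*gide*, *vodi*); -o when the last vowel of the stem is a back vowel (*rirha*, *jiflo*, *ongu*).
*jemju* — last vowel /u/ (a back vowel) → -o → *jemjuo*.
Since the last vowel of *domje* is /e/ (a front vowel), it takes -imi, giving *domjeimi*.

jemjuo, domjeimi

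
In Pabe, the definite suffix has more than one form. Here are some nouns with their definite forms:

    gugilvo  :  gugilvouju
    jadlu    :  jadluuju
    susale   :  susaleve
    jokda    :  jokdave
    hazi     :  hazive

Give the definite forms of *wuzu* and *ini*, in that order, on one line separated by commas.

The alternation tracks the last vowel of the stem — -uju when the last vowel of the stem is a rounded vowel (*gugilvo*, *jadlu*); -ve when the last vowel of the stem is an unrounded vowel (*susale*, *jokda*, *hazi*).
*wuzu*: last vowel = /u/, a rounded vowel → -uju → *wuzuuju*.
Since the last vowel of *ini* is /i/ (an unrounded vowel), it takes -ve, giving *inive*.

wuzuuju, inive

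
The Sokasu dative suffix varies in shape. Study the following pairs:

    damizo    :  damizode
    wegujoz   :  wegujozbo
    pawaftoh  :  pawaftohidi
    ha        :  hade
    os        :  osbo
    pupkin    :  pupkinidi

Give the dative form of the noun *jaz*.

jazbo

The pattern is sibilance of the final sound: -bo when the stem ends in a sibilant (*wegujoz*, *os*); -idi when the stem ends in a non-sibilant consonant (*pawaftoh*, *pupkin*); -de when the stem ends in a vowel (*damizo*, *ha*).
*jaz*: final sound = /z/, a sibilant → -bo → *jazbo*.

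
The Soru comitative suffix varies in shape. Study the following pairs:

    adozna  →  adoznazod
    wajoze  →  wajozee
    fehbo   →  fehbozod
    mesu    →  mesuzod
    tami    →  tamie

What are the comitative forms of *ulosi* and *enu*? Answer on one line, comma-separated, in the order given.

ulosie, enuzod

The suffix is conditioned by the last vowel: -e when the last vowel of the stem is a front vowel (*wajoze*, *tami*); -zod when the last vowel of the stem is a back vowel (*adozna*, *fehbo*, *mesu*).
*ulosi*: last vowel = /i/, a front vowel → -e → *ulosie*.
Since the last vowel of *enu* is /u/ (a back vowel), it takes -zod, giving *enuzod*.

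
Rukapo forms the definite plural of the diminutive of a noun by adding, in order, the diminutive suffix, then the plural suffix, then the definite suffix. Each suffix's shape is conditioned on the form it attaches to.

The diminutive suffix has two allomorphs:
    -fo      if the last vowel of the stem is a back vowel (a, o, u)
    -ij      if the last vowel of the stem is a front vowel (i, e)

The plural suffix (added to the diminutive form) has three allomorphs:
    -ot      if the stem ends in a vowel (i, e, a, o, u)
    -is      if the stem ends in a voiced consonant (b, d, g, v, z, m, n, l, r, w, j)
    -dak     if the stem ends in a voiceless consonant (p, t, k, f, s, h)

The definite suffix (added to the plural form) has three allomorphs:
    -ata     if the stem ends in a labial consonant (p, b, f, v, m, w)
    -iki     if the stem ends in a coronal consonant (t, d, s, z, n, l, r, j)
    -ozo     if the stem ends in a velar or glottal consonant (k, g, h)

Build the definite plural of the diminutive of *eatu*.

Since the last vowel of *eatu* is /u/ (a back vowel), it takes -fo, giving *eatufo*.
The diminutive form *eatufo*: final sound = /o/, a vowel → -ot → *eatufoot*.
The plural form *eatufoot* — final consonant /t/ (coronal) → -iki → *eatufootiki*.

eatufootiki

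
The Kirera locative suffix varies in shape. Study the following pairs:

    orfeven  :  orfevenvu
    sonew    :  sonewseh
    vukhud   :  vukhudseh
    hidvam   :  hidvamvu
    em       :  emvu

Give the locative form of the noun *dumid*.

The pattern is nasality of the final consonant: -vu when the stem ends in a nasal (*orfeven*, *hidvam*, *em*); -seh when the stem ends in a non-nasal consonant (*sonew*, *vukhud*).
Since the final consonant of *dumid* is /d/ (non-nasal), it takes -seh, giving *dumidseh*.

dumidseh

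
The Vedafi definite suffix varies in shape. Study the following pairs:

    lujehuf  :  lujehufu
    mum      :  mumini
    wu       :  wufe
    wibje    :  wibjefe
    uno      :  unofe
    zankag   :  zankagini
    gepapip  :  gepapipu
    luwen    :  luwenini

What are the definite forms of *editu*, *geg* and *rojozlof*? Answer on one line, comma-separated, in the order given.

editufe, gegini, rojozlofu

The pattern is voicing of the final sound: -u when the stem ends in a voiceless consonant (*lujehuf*, *gepapip*); -ini when the stem ends in a voiced consonant (*mum*, *zankag*, *luwen*); -fe when the stem ends in a vowel (*wu*, *wibje*, *uno*).
The final sound of *editu* is /u/, which is a vowel, so the suffix is -fe, giving *editufe*.
The final sound of *geg* is /g/, which is a voiced consonant, so the suffix is -ini, giving *gegini*.
*rojozlof* — final sound /f/ (a voiceless consonant) → -u → *rojozlofu*.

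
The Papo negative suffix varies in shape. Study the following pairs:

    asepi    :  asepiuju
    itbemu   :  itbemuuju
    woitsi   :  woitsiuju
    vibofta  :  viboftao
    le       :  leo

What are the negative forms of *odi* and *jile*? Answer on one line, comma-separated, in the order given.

The suffix is conditioned by the last vowel: -uju when the last vowel of the stem is a high vowel (*asepi*, *itbemu*, *woitsi*); -o when the last vowel of the stem is a non-high vowel (*vibofta*, *le*).
The last vowel of *odi* is /i/, which is a high vowel, so the suffix is -uju, giving *odiuju*.
*jile* — last vowel /e/ (a non-high vowel) → -o → *jileo*.

odiuju, jileo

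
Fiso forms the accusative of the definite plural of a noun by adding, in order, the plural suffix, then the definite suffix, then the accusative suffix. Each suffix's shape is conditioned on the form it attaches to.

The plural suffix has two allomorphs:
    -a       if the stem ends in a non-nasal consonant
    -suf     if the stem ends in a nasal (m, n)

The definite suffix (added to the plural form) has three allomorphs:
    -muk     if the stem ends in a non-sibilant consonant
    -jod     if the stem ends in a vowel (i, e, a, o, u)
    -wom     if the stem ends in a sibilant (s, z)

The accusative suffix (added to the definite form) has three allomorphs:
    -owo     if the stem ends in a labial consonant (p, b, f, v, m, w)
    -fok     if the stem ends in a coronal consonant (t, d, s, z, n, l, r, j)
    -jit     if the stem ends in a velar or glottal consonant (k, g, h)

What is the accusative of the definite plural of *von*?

vonsufmukjit

*von* — final consonant /n/ (a nasal) → -suf → *vonsuf*.
Since the final sound of the plural form *vonsuf* is /f/ (a non-sibilant consonant), it takes -muk, giving *vonsufmuk*.
Since the final consonant of the definite form *vonsufmuk* is /k/ (velar/glottal), it takes -jit, giving *vonsufmukjit*.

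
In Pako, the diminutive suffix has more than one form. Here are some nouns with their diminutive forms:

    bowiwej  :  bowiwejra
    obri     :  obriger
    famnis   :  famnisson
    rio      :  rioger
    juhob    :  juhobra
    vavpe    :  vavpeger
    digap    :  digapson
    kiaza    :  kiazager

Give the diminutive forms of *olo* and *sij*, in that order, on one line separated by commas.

ologer, sijra

The alternation tracks the final sound of the stem — -son when the stem ends in a voiceless consonant (*famnis*, *digap*); -ra when the stem ends in a voiced consonant (*bowiwej*, *juhob*); -ger when the stem ends in a vowel (*obri*, *rio*, *vavpe*, *kiaza*).
*olo* — final sound /o/ (a vowel) → -ger → *ologer*.
*sij*: final sound = /j/, a voiced consonant → -ra → *sijra*.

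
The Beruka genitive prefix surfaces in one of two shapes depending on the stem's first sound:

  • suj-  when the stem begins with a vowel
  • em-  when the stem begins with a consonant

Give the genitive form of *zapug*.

The first sound of *zapug* is /z/, which is a consonant, so the prefix is em-, giving *emzapug*.

emzapug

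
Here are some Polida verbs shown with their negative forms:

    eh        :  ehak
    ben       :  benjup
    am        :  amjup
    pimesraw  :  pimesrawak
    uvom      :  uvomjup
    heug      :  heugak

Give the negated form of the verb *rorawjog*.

rorawjogak

The pattern is nasality of the final consonant: -jup when the stem ends in a nasal (*ben*, *am*, *uvom*); -ak when the stem ends in a non-nasal consonant (*eh*, *pimesraw*, *heug*).
Since the final consonant of *rorawjog* is /g/ (non-nasal), it takes -ak, giving *rorawjogak*.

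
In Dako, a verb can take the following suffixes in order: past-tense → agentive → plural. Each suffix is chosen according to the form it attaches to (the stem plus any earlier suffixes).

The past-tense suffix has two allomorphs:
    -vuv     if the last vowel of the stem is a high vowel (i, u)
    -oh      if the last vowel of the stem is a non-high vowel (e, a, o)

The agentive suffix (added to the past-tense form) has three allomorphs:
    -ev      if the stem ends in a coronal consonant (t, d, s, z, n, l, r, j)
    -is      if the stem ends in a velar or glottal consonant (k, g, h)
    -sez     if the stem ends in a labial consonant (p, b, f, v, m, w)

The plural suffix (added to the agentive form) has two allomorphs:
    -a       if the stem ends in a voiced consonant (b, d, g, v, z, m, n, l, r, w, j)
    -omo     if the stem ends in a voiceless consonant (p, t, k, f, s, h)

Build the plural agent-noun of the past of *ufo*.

ufoohisomo

*ufo*: last vowel = /o/, a non-high vowel → -oh → *ufooh*.
The past-tense form *ufooh* — final consonant /h/ (velar/glottal) → -is → *ufoohis*.
The agentive form *ufoohis* — final consonant /s/ (voiceless) → -omo → *ufoohisomo*.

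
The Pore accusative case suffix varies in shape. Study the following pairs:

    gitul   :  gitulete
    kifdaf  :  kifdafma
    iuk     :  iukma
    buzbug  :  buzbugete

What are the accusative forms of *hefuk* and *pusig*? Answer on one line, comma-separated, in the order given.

hefukma, pusigete

The suffix is conditioned by the final consonant: -ma when the stem ends in a voiceless consonant (*kifdaf*, *iuk*); -ete when the stem ends in a voiced consonant (*gitul*, *buzbug*).
*hefuk* — final consonant /k/ (voiceless) → -ma → *hefukma*.
The final consonant of *pusig* is /g/, which is voiced, so the suffix is -ete, giving *pusigete*.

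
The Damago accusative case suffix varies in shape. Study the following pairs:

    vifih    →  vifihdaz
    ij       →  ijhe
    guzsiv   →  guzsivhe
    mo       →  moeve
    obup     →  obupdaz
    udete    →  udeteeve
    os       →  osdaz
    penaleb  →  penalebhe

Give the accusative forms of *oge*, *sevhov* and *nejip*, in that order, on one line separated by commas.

Looking at the final sound of each stem: -daz when the stem ends in a voiceless consonant (*vifih*, *obup*, *os*); -he when the stem ends in a voiced consonant (*ij*, *guzsiv*, *penaleb*); -eve when the stem ends in a vowel (*mo*, *udete*).
The final sound of *oge* is /e/, which is a vowel, so the suffix is -eve, giving *ogeeve*.
*sevhov*: final sound = /v/, a voiced consonant → -he → *sevhovhe*.
*nejip* — final sound /p/ (a voiceless consonant) → -daz → *nejipdaz*.

ogeeve, sevhovhe, nejipdaz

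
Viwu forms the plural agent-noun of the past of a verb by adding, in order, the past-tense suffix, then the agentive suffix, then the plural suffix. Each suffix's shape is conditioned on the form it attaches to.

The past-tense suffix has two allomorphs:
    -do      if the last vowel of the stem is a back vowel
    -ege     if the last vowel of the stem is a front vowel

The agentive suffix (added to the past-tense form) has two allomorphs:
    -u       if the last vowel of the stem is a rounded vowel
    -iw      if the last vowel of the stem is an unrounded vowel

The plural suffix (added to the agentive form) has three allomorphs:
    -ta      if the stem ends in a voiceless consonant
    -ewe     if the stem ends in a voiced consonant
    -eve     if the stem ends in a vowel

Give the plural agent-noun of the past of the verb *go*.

The last vowel of *go* is /o/, which is a back vowel, so the past-tense suffix is -do, giving *godo*.
The last vowel of the past-tense form *godo* is /o/, which is a rounded vowel, so the agentive suffix is -u, giving *godou*.
The final sound of the agentive form *godou* is /u/, which is a vowel, so the plural suffix is -eve, giving *godoueve*.

godoueve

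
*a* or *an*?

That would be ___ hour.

The indefinite article is chosen by the initial *sound* of the following word, not its spelling.
*hour* begins with the sound /aʊ/ (silent h) — a vowel sound.
So the article is *an*: That would be an hour.

an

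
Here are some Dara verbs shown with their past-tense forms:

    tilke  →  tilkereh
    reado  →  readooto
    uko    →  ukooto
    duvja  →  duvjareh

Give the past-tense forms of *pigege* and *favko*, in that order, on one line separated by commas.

pigegereh, favkooto

The alternation tracks the last vowel of the stem — -oto when the last vowel of the stem is a rounded vowel (*reado*, *uko*); -reh when the last vowel of the stem is an unrounded vowel (*tilke*, *duvja*).
*pigege* — last vowel /e/ (an unrounded vowel) → -reh → *pigegereh*.
Since the last vowel of *favko* is /o/ (a rounded vowel), it takes -oto, giving *favkooto*.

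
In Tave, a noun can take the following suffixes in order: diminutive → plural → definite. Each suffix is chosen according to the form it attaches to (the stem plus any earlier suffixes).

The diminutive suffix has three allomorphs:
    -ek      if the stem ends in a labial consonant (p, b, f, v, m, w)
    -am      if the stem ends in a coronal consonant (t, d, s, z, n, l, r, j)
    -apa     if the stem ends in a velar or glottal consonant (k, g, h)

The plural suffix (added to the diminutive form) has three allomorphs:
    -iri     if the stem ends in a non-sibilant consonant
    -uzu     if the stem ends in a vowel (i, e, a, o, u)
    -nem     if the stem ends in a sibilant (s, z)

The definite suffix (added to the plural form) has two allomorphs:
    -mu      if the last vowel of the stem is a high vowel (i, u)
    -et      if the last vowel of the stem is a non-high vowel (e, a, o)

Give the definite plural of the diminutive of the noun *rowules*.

rowulesamirimu

Since the final consonant of *rowules* is /s/ (coronal), it takes -am, giving *rowulesam*.
Since the final sound of the diminutive form *rowulesam* is /m/ (a non-sibilant consonant), it takes -iri, giving *rowulesamiri*.
Since the last vowel of the plural form *rowulesamiri* is /i/ (a high vowel), it takes -mu, giving *rowulesamirimu*.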